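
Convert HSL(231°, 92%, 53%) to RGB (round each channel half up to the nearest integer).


H=231°, S=0.92, L=0.53
C = (1-|2L-1|)×S = (1-|0.06|)×0.92 = 0.8648
H' = H/60 = 231/60 ≈ 3.8500; X = C×(1-|H' mod 2 - 1|) = 0.12972
m = L - C/2 = 0.53 - 0.4324 = 0.0976
Sector ⌊H'⌋ = 3 → (R',G',B') = (0.0, 0.12972, 0.8648)
RGB = ((R'+m)×255, (G'+m)×255, (B'+m)×255) = (24.888, 57.9666, 245.412)
Round half up → RGB(25, 58, 245)


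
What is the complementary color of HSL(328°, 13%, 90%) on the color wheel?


Complement = opposite side of color wheel = hue + 180°
H' = (328 + 180) mod 360 = 148°
S and L unchanged.
= HSL(148°, 13%, 90%)


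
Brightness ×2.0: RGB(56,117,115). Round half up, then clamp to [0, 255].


Multiply each channel by 2.0, round half up, clamp to [0, 255]
R: 56×2.0 = 112
G: 117×2.0 = 234
B: 115×2.0 = 230
= RGB(112, 234, 230)


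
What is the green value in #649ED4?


Color: #649ED4
R = 64 = 100
G = 9E = 158
B = D4 = 212
Green = 158


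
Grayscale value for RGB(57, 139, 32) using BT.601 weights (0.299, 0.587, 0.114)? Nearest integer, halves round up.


Gray = 0.299×R + 0.587×G + 0.114×B
Gray = 0.299×57 + 0.587×139 + 0.114×32
Gray = 17.043 + 81.593 + 3.648
Gray = 102.284 → round half up → 102
Gray = 102


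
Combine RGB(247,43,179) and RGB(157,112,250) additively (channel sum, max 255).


Additive: each channel = min(255, C₁+C₂)
R: 247+157 = 404 → 255
G: 43+112 = 155 → 155
B: 179+250 = 429 → 255
= RGB(255, 155, 255)


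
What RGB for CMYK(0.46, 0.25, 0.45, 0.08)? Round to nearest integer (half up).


R = 255 × (1-C) × (1-K) = 255 × 0.54 × 0.92 = 126.684 → 127
G = 255 × (1-M) × (1-K) = 255 × 0.75 × 0.92 = 175.95 → 176
B = 255 × (1-Y) × (1-K) = 255 × 0.55 × 0.92 = 129.03 → 129
= RGB(127, 176, 129)


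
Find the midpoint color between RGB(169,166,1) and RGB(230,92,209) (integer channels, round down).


Midpoint: each channel = ⌊(C₁+C₂)/2⌋
R: ⌊(169+230)/2⌋ = 199
G: ⌊(166+92)/2⌋ = 129
B: ⌊(1+209)/2⌋ = 105
= RGB(199, 129, 105)


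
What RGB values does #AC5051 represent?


AC → 172 (R)
50 → 80 (G)
51 → 81 (B)
= RGB(172, 80, 81)


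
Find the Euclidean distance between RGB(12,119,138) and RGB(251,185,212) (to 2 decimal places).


d = √[(R₁-R₂)² + (G₁-G₂)² + (B₁-B₂)²]
d = √[(12-251)² + (119-185)² + (138-212)²]
d = √[57121 + 4356 + 5476]
d = √66953
d ≈ 258.75


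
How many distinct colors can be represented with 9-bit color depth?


Colors = 2^bits = 2^9
= 512 colors


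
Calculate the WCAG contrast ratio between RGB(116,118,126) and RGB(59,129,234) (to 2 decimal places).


Linearize each sRGB channel c=v/255: c/12.92 if c ≤ 0.04045 else ((c+0.055)/1.055)^2.4
L = 0.2126×R_lin + 0.7152×G_lin + 0.0722×B_lin
Color 1 (116,118,126):
  R=116: 116/255≈0.4549 > 0.04045 → ((0.4549+0.055)/1.055)^2.4 ≈ 0.17465
  G=118: 118/255≈0.4627 > 0.04045 → ((0.4627+0.055)/1.055)^2.4 ≈ 0.18116
  B=126: 126/255≈0.4941 > 0.04045 → ((0.4941+0.055)/1.055)^2.4 ≈ 0.20864
  L1 = 0.2126×0.17465 + 0.7152×0.18116 + 0.0722×0.20864 ≈ 0.18176
Color 2 (59,129,234):
  R=59: 59/255≈0.2314 > 0.04045 → ((0.2314+0.055)/1.055)^2.4 ≈ 0.04374
  G=129: 129/255≈0.5059 > 0.04045 → ((0.5059+0.055)/1.055)^2.4 ≈ 0.21953
  B=234: 234/255≈0.9176 > 0.04045 → ((0.9176+0.055)/1.055)^2.4 ≈ 0.82279
  L2 = 0.2126×0.04374 + 0.7152×0.21953 + 0.0722×0.82279 ≈ 0.22571
Lighter = 0.22571, Darker = 0.18176
Ratio = (L_lighter + 0.05) / (L_darker + 0.05)
Ratio = (0.22571 + 0.05) / (0.18176 + 0.05) = 0.27571 / 0.23176 ≈ 1.1896
Ratio ≈ 1.19:1


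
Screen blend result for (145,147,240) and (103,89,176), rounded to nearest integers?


Screen: C = 255 - (255-A)×(255-B)/255, rounded to nearest integer
R: 255 - (255-145)×(255-103)/255 = 255 - 16720/255 ≈ 255 - 65.569 = 189.431 → 189
G: 255 - (255-147)×(255-89)/255 = 255 - 17928/255 ≈ 255 - 70.306 = 184.694 → 185
B: 255 - (255-240)×(255-176)/255 = 255 - 1185/255 ≈ 255 - 4.647 = 250.353 → 250
= RGB(189, 185, 250)


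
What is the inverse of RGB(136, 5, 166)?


Invert: (255-R, 255-G, 255-B)
R: 255-136 = 119
G: 255-5 = 250
B: 255-166 = 89
= RGB(119, 250, 89)


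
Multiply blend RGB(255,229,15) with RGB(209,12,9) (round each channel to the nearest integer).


Multiply: C = A×B/255, rounded to nearest integer
R: 255×209/255 = 53295/255 ≈ 209.000 → 209
G: 229×12/255 = 2748/255 ≈ 10.776 → 11
B: 15×9/255 = 135/255 ≈ 0.529 → 1
= RGB(209, 11, 1)


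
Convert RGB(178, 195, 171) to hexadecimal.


R = 178 → B2 (hex)
G = 195 → C3 (hex)
B = 171 → AB (hex)
Hex = #B2C3AB


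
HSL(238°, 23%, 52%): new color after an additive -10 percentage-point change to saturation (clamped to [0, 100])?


Original S = 23%
Adjustment = -10 percentage points
New S = 23 + (-10) = 13
Clamp to [0, 100] → 13
= HSL(238°, 13%, 52%)


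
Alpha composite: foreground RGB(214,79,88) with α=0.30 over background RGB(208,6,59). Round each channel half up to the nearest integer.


C = α×F + (1-α)×B, with 1-α = 0.70
R: 0.30×214 + 0.70×208 = 64.20 + 145.60 = 209.80 → 210
G: 0.30×79 + 0.70×6 = 23.70 + 4.20 = 27.90 → 28
B: 0.30×88 + 0.70×59 = 26.40 + 41.30 = 67.70 → 68
= RGB(210, 28, 68)


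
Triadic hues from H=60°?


Triadic: equally spaced at 120° intervals
H1 = 60°
H2 = (60 + 120) mod 360 = 180°
H3 = (60 + 240) mod 360 = 300°
Triadic = 60°, 180°, 300°


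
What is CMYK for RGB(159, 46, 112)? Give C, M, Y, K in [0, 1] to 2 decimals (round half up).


R'=159/255≈0.6235, G'=46/255≈0.1804, B'=112/255≈0.4392
K = 1 - max(R',G',B') = 1 - 159/255 = 96/255 = 0.37647… → 0.38
(1-R'-K)/(1-K) simplifies to (max-R)/max with max = 159:
C = (159-159)/159 = 0/159 = 0 → 0.00
M = (159-46)/159 = 113/159 = 0.71069… → 0.71
Y = (159-112)/159 = 47/159 = 0.29559… → 0.30
= CMYK(0.00, 0.71, 0.30, 0.38)


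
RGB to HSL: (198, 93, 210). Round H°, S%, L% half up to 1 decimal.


Normalize: R'=198/255≈0.7765, G'=93/255≈0.3647, B'=210/255≈0.8235
Max=210/255, Min=93/255, Δ=Max-Min=117/255
L = (Max+Min)/2 = (210+93)/510 = 303/510 = 0.59411… → L = 59.4%
L > 0.5 → S = Δ/(2-Max-Min) = 117/(510-210-93) = 117/207 = 0.56521… → S = 56.5%
(the 1/255 factors cancel in S and H, so raw channel differences can be used)
Max is B' → H = 60 × ((R-G)/Δ + 4) = 60 × ((198-93)/117 + 4)
  105/117 + 4 = 0.8974… + 4 = 4.8974…
  H = 60 × 4.8974… = 293.846…° → H = 293.8°
= HSL(293.8°, 56.5%, 59.4%)


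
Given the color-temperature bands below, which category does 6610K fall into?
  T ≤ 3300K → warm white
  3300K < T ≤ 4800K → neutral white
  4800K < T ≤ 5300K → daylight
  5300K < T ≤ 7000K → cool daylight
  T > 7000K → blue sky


Temperature: 6610K
5300K < 6610K ≤ 7000K → cool daylight
Classification: cool daylight


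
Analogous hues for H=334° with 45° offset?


Base hue: 334°
Left analog: (334 - 45) mod 360 = 289°
Right analog: (334 + 45) mod 360 = 19°
Analogous hues = 289° and 19°


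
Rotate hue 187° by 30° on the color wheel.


New hue = (H + rotation) mod 360
New hue = (187 + 30) mod 360
= 217 mod 360
= 217°


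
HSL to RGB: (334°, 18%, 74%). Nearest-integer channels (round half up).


H=334°, S=0.18, L=0.74
C = (1-|2L-1|)×S = (1-|0.48|)×0.18 = 0.0936
H' = H/60 = 334/60 ≈ 5.5667; X = C×(1-|H' mod 2 - 1|) = 0.04056
m = L - C/2 = 0.74 - 0.0468 = 0.6932
Sector ⌊H'⌋ = 5 → (R',G',B') = (0.0936, 0.0, 0.04056)
RGB = ((R'+m)×255, (G'+m)×255, (B'+m)×255) = (200.634, 176.766, 187.1088)
Round half up → RGB(201, 177, 187)


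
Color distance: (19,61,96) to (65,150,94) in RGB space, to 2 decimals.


d = √[(R₁-R₂)² + (G₁-G₂)² + (B₁-B₂)²]
d = √[(19-65)² + (61-150)² + (96-94)²]
d = √[2116 + 7921 + 4]
d = √10041
d ≈ 100.20


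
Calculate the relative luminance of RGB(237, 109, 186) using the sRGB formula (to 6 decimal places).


Linearize each channel (sRGB transfer function): c = v/255; c_lin = c/12.92 if c ≤ 0.04045, else ((c+0.055)/1.055)^2.4
  R: 237/255 ≈ 0.929412 > 0.04045 → ((0.929412+0.055)/1.055)^2.4 ≈ 0.846873
  G: 109/255 ≈ 0.427451 > 0.04045 → ((0.427451+0.055)/1.055)^2.4 ≈ 0.152926
  B: 186/255 ≈ 0.729412 > 0.04045 → ((0.729412+0.055)/1.055)^2.4 ≈ 0.491021
R_lin = 0.846873, G_lin = 0.152926, B_lin = 0.491021
L = 0.2126×R + 0.7152×G + 0.0722×B
L = 0.2126×0.846873 + 0.7152×0.152926 + 0.0722×0.491021
L ≈ 0.324870


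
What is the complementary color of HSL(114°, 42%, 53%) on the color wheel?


Complement = opposite side of color wheel = hue + 180°
H' = (114 + 180) mod 360 = 294°
S and L unchanged.
= HSL(294°, 42%, 53%)


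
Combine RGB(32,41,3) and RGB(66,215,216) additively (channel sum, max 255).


Additive: each channel = min(255, C₁+C₂)
R: 32+66 = 98 → 98
G: 41+215 = 256 → 255
B: 3+216 = 219 → 219
= RGB(98, 255, 219)


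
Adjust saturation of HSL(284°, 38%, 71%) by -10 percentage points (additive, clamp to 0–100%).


Original S = 38%
Adjustment = -10 percentage points
New S = 38 + (-10) = 28
Clamp to [0, 100] → 28
= HSL(284°, 28%, 71%)


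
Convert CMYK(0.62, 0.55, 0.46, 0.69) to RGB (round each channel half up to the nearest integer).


R = 255 × (1-C) × (1-K) = 255 × 0.38 × 0.31 = 30.039 → 30
G = 255 × (1-M) × (1-K) = 255 × 0.45 × 0.31 = 35.5725 → 36
B = 255 × (1-Y) × (1-K) = 255 × 0.54 × 0.31 = 42.687 → 43
= RGB(30, 36, 43)


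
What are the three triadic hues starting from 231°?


Triadic: equally spaced at 120° intervals
H1 = 231°
H2 = (231 + 120) mod 360 = 351°
H3 = (231 + 240) mod 360 = 111°
Triadic = 231°, 351°, 111°


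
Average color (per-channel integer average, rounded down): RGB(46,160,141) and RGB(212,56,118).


Midpoint: each channel = ⌊(C₁+C₂)/2⌋
R: ⌊(46+212)/2⌋ = 129
G: ⌊(160+56)/2⌋ = 108
B: ⌊(141+118)/2⌋ = 129
= RGB(129, 108, 129)


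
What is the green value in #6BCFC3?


Color: #6BCFC3
R = 6B = 107
G = CF = 207
B = C3 = 195
Green = 207


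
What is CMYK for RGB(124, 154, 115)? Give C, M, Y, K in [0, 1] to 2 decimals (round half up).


R'=124/255≈0.4863, G'=154/255≈0.6039, B'=115/255≈0.4510
K = 1 - max(R',G',B') = 1 - 154/255 = 101/255 = 0.39607… → 0.40
(1-R'-K)/(1-K) simplifies to (max-R)/max with max = 154:
C = (154-124)/154 = 30/154 = 0.19480… → 0.19
M = (154-154)/154 = 0/154 = 0 → 0.00
Y = (154-115)/154 = 39/154 = 0.25324… → 0.25
= CMYK(0.19, 0.00, 0.25, 0.40)


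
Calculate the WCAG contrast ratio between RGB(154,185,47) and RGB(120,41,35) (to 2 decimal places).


Linearize each sRGB channel c=v/255: c/12.92 if c ≤ 0.04045 else ((c+0.055)/1.055)^2.4
L = 0.2126×R_lin + 0.7152×G_lin + 0.0722×B_lin
Color 1 (154,185,47):
  R=154: 154/255≈0.6039 > 0.04045 → ((0.6039+0.055)/1.055)^2.4 ≈ 0.32314
  G=185: 185/255≈0.7255 > 0.04045 → ((0.7255+0.055)/1.055)^2.4 ≈ 0.48515
  B=47: 47/255≈0.1843 > 0.04045 → ((0.1843+0.055)/1.055)^2.4 ≈ 0.02843
  L1 = 0.2126×0.32314 + 0.7152×0.48515 + 0.0722×0.02843 ≈ 0.41773
Color 2 (120,41,35):
  R=120: 120/255≈0.4706 > 0.04045 → ((0.4706+0.055)/1.055)^2.4 ≈ 0.18782
  G=41: 41/255≈0.1608 > 0.04045 → ((0.1608+0.055)/1.055)^2.4 ≈ 0.02217
  B=35: 35/255≈0.1373 > 0.04045 → ((0.1373+0.055)/1.055)^2.4 ≈ 0.01681
  L2 = 0.2126×0.18782 + 0.7152×0.02217 + 0.0722×0.01681 ≈ 0.05700
Lighter = 0.41773, Darker = 0.05700
Ratio = (L_lighter + 0.05) / (L_darker + 0.05)
Ratio = (0.41773 + 0.05) / (0.05700 + 0.05) = 0.46773 / 0.10700 ≈ 4.3712
Ratio ≈ 4.37:1


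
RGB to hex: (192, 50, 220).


R = 192 → C0 (hex)
G = 50 → 32 (hex)
B = 220 → DC (hex)
Hex = #C032DC


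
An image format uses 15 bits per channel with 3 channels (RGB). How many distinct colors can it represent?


Total bits = 15 bits/channel × 3 channels = 45 bits
Distinct colors = 2^45
= 35,184,372,088,832 colors


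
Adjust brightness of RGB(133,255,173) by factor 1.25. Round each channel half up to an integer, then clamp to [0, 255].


Multiply each channel by 1.25, round half up, clamp to [0, 255]
R: 133×1.25 = 166.25 → round → 166
G: 255×1.25 = 318.75 → round → 319 → clamp → 255
B: 173×1.25 = 216.25 → round → 216
= RGB(166, 255, 216)


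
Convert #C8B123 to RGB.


C8 → 200 (R)
B1 → 177 (G)
23 → 35 (B)
= RGB(200, 177, 35)


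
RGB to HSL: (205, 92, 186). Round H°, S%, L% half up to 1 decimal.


Normalize: R'=205/255≈0.8039, G'=92/255≈0.3608, B'=186/255≈0.7294
Max=205/255, Min=92/255, Δ=Max-Min=113/255
L = (Max+Min)/2 = (205+92)/510 = 297/510 = 0.58235… → L = 58.2%
L > 0.5 → S = Δ/(2-Max-Min) = 113/(510-205-92) = 113/213 = 0.53051… → S = 53.1%
(the 1/255 factors cancel in S and H, so raw channel differences can be used)
Max is R' → H = 60 × (((G-B)/Δ) mod 6) = 60 × (((92-186)/113) mod 6)
  (-94)/113 = -0.8318…; negative, so add 6 → 5.1681…
  H = 60 × 5.1681… = 310.088…° → H = 310.1°
= HSL(310.1°, 53.1%, 58.2%)


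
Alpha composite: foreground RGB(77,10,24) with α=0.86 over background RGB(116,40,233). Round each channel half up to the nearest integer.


C = α×F + (1-α)×B, with 1-α = 0.14
R: 0.86×77 + 0.14×116 = 66.22 + 16.24 = 82.46 → 82
G: 0.86×10 + 0.14×40 = 8.60 + 5.60 = 14.20 → 14
B: 0.86×24 + 0.14×233 = 20.64 + 32.62 = 53.26 → 53
= RGB(82, 14, 53)


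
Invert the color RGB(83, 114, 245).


Invert: (255-R, 255-G, 255-B)
R: 255-83 = 172
G: 255-114 = 141
B: 255-245 = 10
= RGB(172, 141, 10)


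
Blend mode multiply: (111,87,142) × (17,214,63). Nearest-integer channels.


Multiply: C = A×B/255, rounded to nearest integer
R: 111×17/255 = 1887/255 ≈ 7.400 → 7
G: 87×214/255 = 18618/255 ≈ 73.012 → 73
B: 142×63/255 = 8946/255 ≈ 35.082 → 35
= RGB(7, 73, 35)


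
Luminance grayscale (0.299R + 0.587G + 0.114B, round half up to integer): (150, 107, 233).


Gray = 0.299×R + 0.587×G + 0.114×B
Gray = 0.299×150 + 0.587×107 + 0.114×233
Gray = 44.850 + 62.809 + 26.562
Gray = 134.221 → round half up → 134
Gray = 134


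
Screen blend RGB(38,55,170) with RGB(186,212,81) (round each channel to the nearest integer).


Screen: C = 255 - (255-A)×(255-B)/255, rounded to nearest integer
R: 255 - (255-38)×(255-186)/255 = 255 - 14973/255 ≈ 255 - 58.718 = 196.282 → 196
G: 255 - (255-55)×(255-212)/255 = 255 - 8600/255 ≈ 255 - 33.725 = 221.275 → 221
B: 255 - (255-170)×(255-81)/255 = 255 - 14790/255 ≈ 255 - 58.000 = 197.000 → 197
= RGB(196, 221, 197)


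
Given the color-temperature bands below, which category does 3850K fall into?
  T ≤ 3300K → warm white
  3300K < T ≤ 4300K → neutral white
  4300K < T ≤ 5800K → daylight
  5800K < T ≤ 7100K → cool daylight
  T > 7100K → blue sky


Temperature: 3850K
3300K < 3850K ≤ 4300K → neutral white
Classification: neutral white


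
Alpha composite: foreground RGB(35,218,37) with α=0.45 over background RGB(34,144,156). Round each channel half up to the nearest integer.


C = α×F + (1-α)×B, with 1-α = 0.55
R: 0.45×35 + 0.55×34 = 15.75 + 18.70 = 34.45 → 34
G: 0.45×218 + 0.55×144 = 98.10 + 79.20 = 177.30 → 177
B: 0.45×37 + 0.55×156 = 16.65 + 85.80 = 102.45 → 102
= RGB(34, 177, 102)


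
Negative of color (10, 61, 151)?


Invert: (255-R, 255-G, 255-B)
R: 255-10 = 245
G: 255-61 = 194
B: 255-151 = 104
= RGB(245, 194, 104)


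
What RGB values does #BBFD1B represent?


BB → 187 (R)
FD → 253 (G)
1B → 27 (B)
= RGB(187, 253, 27)


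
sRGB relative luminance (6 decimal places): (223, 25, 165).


Linearize each channel (sRGB transfer function): c = v/255; c_lin = c/12.92 if c ≤ 0.04045, else ((c+0.055)/1.055)^2.4
  R: 223/255 ≈ 0.874510 > 0.04045 → ((0.874510+0.055)/1.055)^2.4 ≈ 0.737910
  G: 25/255 ≈ 0.098039 > 0.04045 → ((0.098039+0.055)/1.055)^2.4 ≈ 0.009721
  B: 165/255 ≈ 0.647059 > 0.04045 → ((0.647059+0.055)/1.055)^2.4 ≈ 0.376262
R_lin = 0.737910, G_lin = 0.009721, B_lin = 0.376262
L = 0.2126×R + 0.7152×G + 0.0722×B
L = 0.2126×0.737910 + 0.7152×0.009721 + 0.0722×0.376262
L ≈ 0.190998


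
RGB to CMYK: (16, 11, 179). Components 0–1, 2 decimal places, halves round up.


R'=16/255≈0.0627, G'=11/255≈0.0431, B'=179/255≈0.7020
K = 1 - max(R',G',B') = 1 - 179/255 = 76/255 = 0.29803… → 0.30
(1-R'-K)/(1-K) simplifies to (max-R)/max with max = 179:
C = (179-16)/179 = 163/179 = 0.91061… → 0.91
M = (179-11)/179 = 168/179 = 0.93854… → 0.94
Y = (179-179)/179 = 0/179 = 0 → 0.00
= CMYK(0.91, 0.94, 0.00, 0.30)


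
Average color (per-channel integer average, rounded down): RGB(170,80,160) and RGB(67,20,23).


Midpoint: each channel = ⌊(C₁+C₂)/2⌋
R: ⌊(170+67)/2⌋ = 118
G: ⌊(80+20)/2⌋ = 50
B: ⌊(160+23)/2⌋ = 91
= RGB(118, 50, 91)


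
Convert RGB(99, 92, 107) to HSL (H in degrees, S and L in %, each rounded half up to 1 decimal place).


Normalize: R'=99/255≈0.3882, G'=92/255≈0.3608, B'=107/255≈0.4196
Max=107/255, Min=92/255, Δ=Max-Min=15/255
L = (Max+Min)/2 = (107+92)/510 = 199/510 = 0.39019… → L = 39.0%
L ≤ 0.5 → S = Δ/(Max+Min) = 15/(107+92) = 15/199 = 0.07537… → S = 7.5%
(the 1/255 factors cancel in S and H, so raw channel differences can be used)
Max is B' → H = 60 × ((R-G)/Δ + 4) = 60 × ((99-92)/15 + 4)
  7/15 + 4 = 0.4666… + 4 = 4.4666…
  H = 60 × 4.4666… = 268° → H = 268.0°
= HSL(268.0°, 7.5%, 39.0%)


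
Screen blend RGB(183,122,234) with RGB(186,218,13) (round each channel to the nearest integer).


Screen: C = 255 - (255-A)×(255-B)/255, rounded to nearest integer
R: 255 - (255-183)×(255-186)/255 = 255 - 4968/255 ≈ 255 - 19.482 = 235.518 → 236
G: 255 - (255-122)×(255-218)/255 = 255 - 4921/255 ≈ 255 - 19.298 = 235.702 → 236
B: 255 - (255-234)×(255-13)/255 = 255 - 5082/255 ≈ 255 - 19.929 = 235.071 → 235
= RGB(236, 236, 235)


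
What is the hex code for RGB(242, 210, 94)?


R = 242 → F2 (hex)
G = 210 → D2 (hex)
B = 94 → 5E (hex)
Hex = #F2D25E


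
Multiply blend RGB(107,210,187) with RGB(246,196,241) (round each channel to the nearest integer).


Multiply: C = A×B/255, rounded to nearest integer
R: 107×246/255 = 26322/255 ≈ 103.224 → 103
G: 210×196/255 = 41160/255 ≈ 161.412 → 161
B: 187×241/255 = 45067/255 ≈ 176.733 → 177
= RGB(103, 161, 177)


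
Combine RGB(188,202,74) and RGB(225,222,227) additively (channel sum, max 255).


Additive: each channel = min(255, C₁+C₂)
R: 188+225 = 413 → 255
G: 202+222 = 424 → 255
B: 74+227 = 301 → 255
= RGB(255, 255, 255)


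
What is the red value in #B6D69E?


Color: #B6D69E
R = B6 = 182
G = D6 = 214
B = 9E = 158
Red = 182


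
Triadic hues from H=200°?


Triadic: equally spaced at 120° intervals
H1 = 200°
H2 = (200 + 120) mod 360 = 320°
H3 = (200 + 240) mod 360 = 80°
Triadic = 200°, 320°, 80°


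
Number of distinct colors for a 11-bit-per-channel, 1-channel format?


Total bits = 11 bits/channel × 1 channels = 11 bits
Distinct colors = 2^11
= 2,048 colors


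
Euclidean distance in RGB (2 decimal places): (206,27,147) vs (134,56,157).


d = √[(R₁-R₂)² + (G₁-G₂)² + (B₁-B₂)²]
d = √[(206-134)² + (27-56)² + (147-157)²]
d = √[5184 + 841 + 100]
d = √6125
d ≈ 78.26


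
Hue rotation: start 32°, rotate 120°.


New hue = (H + rotation) mod 360
New hue = (32 + 120) mod 360
= 152 mod 360
= 152°


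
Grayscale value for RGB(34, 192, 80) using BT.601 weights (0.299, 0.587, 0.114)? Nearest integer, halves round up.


Gray = 0.299×R + 0.587×G + 0.114×B
Gray = 0.299×34 + 0.587×192 + 0.114×80
Gray = 10.166 + 112.704 + 9.120
Gray = 131.990 → round half up → 132
Gray = 132


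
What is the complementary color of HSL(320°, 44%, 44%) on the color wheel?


Complement = opposite side of color wheel = hue + 180°
H' = (320 + 180) mod 360 = 140°
S and L unchanged.
= HSL(140°, 44%, 44%)


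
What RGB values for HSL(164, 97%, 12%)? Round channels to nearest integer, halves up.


H=164°, S=0.97, L=0.12
C = (1-|2L-1|)×S = (1-|-0.76|)×0.97 = 0.2328
H' = H/60 = 164/60 ≈ 2.7333; X = C×(1-|H' mod 2 - 1|) = 0.17072
m = L - C/2 = 0.12 - 0.1164 = 0.0036
Sector ⌊H'⌋ = 2 → (R',G',B') = (0.0, 0.2328, 0.17072)
RGB = ((R'+m)×255, (G'+m)×255, (B'+m)×255) = (0.918, 60.282, 44.4516)
Round half up → RGB(1, 60, 44)


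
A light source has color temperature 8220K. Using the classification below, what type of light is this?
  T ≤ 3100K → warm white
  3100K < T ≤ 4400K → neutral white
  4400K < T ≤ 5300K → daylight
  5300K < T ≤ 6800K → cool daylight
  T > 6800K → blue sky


Temperature: 8220K
8220K > 6800K → blue sky
Classification: blue sky


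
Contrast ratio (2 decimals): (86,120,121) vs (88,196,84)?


Linearize each sRGB channel c=v/255: c/12.92 if c ≤ 0.04045 else ((c+0.055)/1.055)^2.4
L = 0.2126×R_lin + 0.7152×G_lin + 0.0722×B_lin
Color 1 (86,120,121):
  R=86: 86/255≈0.3373 > 0.04045 → ((0.3373+0.055)/1.055)^2.4 ≈ 0.09306
  G=120: 120/255≈0.4706 > 0.04045 → ((0.4706+0.055)/1.055)^2.4 ≈ 0.18782
  B=121: 121/255≈0.4745 > 0.04045 → ((0.4745+0.055)/1.055)^2.4 ≈ 0.19120
  L1 = 0.2126×0.09306 + 0.7152×0.18782 + 0.0722×0.19120 ≈ 0.16792
Color 2 (88,196,84):
  R=88: 88/255≈0.3451 > 0.04045 → ((0.3451+0.055)/1.055)^2.4 ≈ 0.09759
  G=196: 196/255≈0.7686 > 0.04045 → ((0.7686+0.055)/1.055)^2.4 ≈ 0.55201
  B=84: 84/255≈0.3294 > 0.04045 → ((0.3294+0.055)/1.055)^2.4 ≈ 0.08866
  L2 = 0.2126×0.09759 + 0.7152×0.55201 + 0.0722×0.08866 ≈ 0.42195
Lighter = 0.42195, Darker = 0.16792
Ratio = (L_lighter + 0.05) / (L_darker + 0.05)
Ratio = (0.42195 + 0.05) / (0.16792 + 0.05) = 0.47195 / 0.21792 ≈ 2.1657
Ratio ≈ 2.17:1


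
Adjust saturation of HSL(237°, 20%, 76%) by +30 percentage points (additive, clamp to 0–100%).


Original S = 20%
Adjustment = +30 percentage points
New S = 20 + (30) = 50
Clamp to [0, 100] → 50
= HSL(237°, 50%, 76%)


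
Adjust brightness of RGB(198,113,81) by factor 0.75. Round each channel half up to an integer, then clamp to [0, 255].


Multiply each channel by 0.75, round half up, clamp to [0, 255]
R: 198×0.75 = 148.5 → round → 149
G: 113×0.75 = 84.75 → round → 85
B: 81×0.75 = 60.75 → round → 61
= RGB(149, 85, 61)


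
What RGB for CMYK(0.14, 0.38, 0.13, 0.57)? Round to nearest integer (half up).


R = 255 × (1-C) × (1-K) = 255 × 0.86 × 0.43 = 94.299 → 94
G = 255 × (1-M) × (1-K) = 255 × 0.62 × 0.43 = 67.983 → 68
B = 255 × (1-Y) × (1-K) = 255 × 0.87 × 0.43 = 95.3955 → 95
= RGB(94, 68, 95)


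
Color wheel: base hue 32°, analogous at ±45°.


Base hue: 32°
Left analog: (32 - 45) mod 360 = 347°
Right analog: (32 + 45) mod 360 = 77°
Analogous hues = 347° and 77°


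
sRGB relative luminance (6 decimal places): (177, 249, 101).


Linearize each channel (sRGB transfer function): c = v/255; c_lin = c/12.92 if c ≤ 0.04045, else ((c+0.055)/1.055)^2.4
  R: 177/255 ≈ 0.694118 > 0.04045 → ((0.694118+0.055)/1.055)^2.4 ≈ 0.439657
  G: 249/255 ≈ 0.976471 > 0.04045 → ((0.976471+0.055)/1.055)^2.4 ≈ 0.947307
  B: 101/255 ≈ 0.396078 > 0.04045 → ((0.396078+0.055)/1.055)^2.4 ≈ 0.130136
R_lin = 0.439657, G_lin = 0.947307, B_lin = 0.130136
L = 0.2126×R + 0.7152×G + 0.0722×B
L = 0.2126×0.439657 + 0.7152×0.947307 + 0.0722×0.130136
L ≈ 0.780381


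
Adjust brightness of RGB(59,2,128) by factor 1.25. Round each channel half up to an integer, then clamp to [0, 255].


Multiply each channel by 1.25, round half up, clamp to [0, 255]
R: 59×1.25 = 73.75 → round → 74
G: 2×1.25 = 2.5 → round → 3
B: 128×1.25 = 160
= RGB(74, 3, 160)


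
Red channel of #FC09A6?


Color: #FC09A6
R = FC = 252
G = 09 = 9
B = A6 = 166
Red = 252


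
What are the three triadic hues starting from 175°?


Triadic: equally spaced at 120° intervals
H1 = 175°
H2 = (175 + 120) mod 360 = 295°
H3 = (175 + 240) mod 360 = 55°
Triadic = 175°, 295°, 55°


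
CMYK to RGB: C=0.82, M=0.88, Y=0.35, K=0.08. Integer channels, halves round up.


R = 255 × (1-C) × (1-K) = 255 × 0.18 × 0.92 = 42.228 → 42
G = 255 × (1-M) × (1-K) = 255 × 0.12 × 0.92 = 28.152 → 28
B = 255 × (1-Y) × (1-K) = 255 × 0.65 × 0.92 = 152.49 → 152
= RGB(42, 28, 152)


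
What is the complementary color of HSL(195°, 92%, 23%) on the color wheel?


Complement = opposite side of color wheel = hue + 180°
H' = (195 + 180) mod 360 = 15°
S and L unchanged.
= HSL(15°, 92%, 23%)


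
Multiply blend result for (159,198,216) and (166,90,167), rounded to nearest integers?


Multiply: C = A×B/255, rounded to nearest integer
R: 159×166/255 = 26394/255 ≈ 103.506 → 104
G: 198×90/255 = 17820/255 ≈ 69.882 → 70
B: 216×167/255 = 36072/255 ≈ 141.459 → 141
= RGB(104, 70, 141)


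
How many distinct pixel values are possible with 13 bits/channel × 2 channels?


Total bits = 13 bits/channel × 2 channels = 26 bits
Distinct pixel values = 2^26
= 67,108,864 pixel values


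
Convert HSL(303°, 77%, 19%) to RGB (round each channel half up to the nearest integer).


H=303°, S=0.77, L=0.19
C = (1-|2L-1|)×S = (1-|-0.62|)×0.77 = 0.2926
H' = H/60 = 303/60 ≈ 5.0500; X = C×(1-|H' mod 2 - 1|) = 0.27797
m = L - C/2 = 0.19 - 0.1463 = 0.0437
Sector ⌊H'⌋ = 5 → (R',G',B') = (0.2926, 0.0, 0.27797)
RGB = ((R'+m)×255, (G'+m)×255, (B'+m)×255) = (85.7565, 11.1435, 82.02585)
Round half up → RGB(86, 11, 82)


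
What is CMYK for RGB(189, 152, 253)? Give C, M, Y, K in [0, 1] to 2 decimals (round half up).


R'=189/255≈0.7412, G'=152/255≈0.5961, B'=253/255≈0.9922
K = 1 - max(R',G',B') = 1 - 253/255 = 2/255 = 0.00784… → 0.01
(1-R'-K)/(1-K) simplifies to (max-R)/max with max = 253:
C = (253-189)/253 = 64/253 = 0.25296… → 0.25
M = (253-152)/253 = 101/253 = 0.39920… → 0.40
Y = (253-253)/253 = 0/253 = 0 → 0.00
= CMYK(0.25, 0.40, 0.00, 0.01)


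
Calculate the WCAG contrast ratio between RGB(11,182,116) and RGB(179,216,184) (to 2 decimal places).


Linearize each sRGB channel c=v/255: c/12.92 if c ≤ 0.04045 else ((c+0.055)/1.055)^2.4
L = 0.2126×R_lin + 0.7152×G_lin + 0.0722×B_lin
Color 1 (11,182,116):
  R=11: 11/255≈0.0431 > 0.04045 → ((0.0431+0.055)/1.055)^2.4 ≈ 0.00335
  G=182: 182/255≈0.7137 > 0.04045 → ((0.7137+0.055)/1.055)^2.4 ≈ 0.46778
  B=116: 116/255≈0.4549 > 0.04045 → ((0.4549+0.055)/1.055)^2.4 ≈ 0.17465
  L1 = 0.2126×0.00335 + 0.7152×0.46778 + 0.0722×0.17465 ≈ 0.34788
Color 2 (179,216,184):
  R=179: 179/255≈0.7020 > 0.04045 → ((0.7020+0.055)/1.055)^2.4 ≈ 0.45079
  G=216: 216/255≈0.8471 > 0.04045 → ((0.8471+0.055)/1.055)^2.4 ≈ 0.68669
  B=184: 184/255≈0.7216 > 0.04045 → ((0.7216+0.055)/1.055)^2.4 ≈ 0.47932
  L2 = 0.2126×0.45079 + 0.7152×0.68669 + 0.0722×0.47932 ≈ 0.62156
Lighter = 0.62156, Darker = 0.34788
Ratio = (L_lighter + 0.05) / (L_darker + 0.05)
Ratio = (0.62156 + 0.05) / (0.34788 + 0.05) = 0.67156 / 0.39788 ≈ 1.6878
Ratio ≈ 1.69:1


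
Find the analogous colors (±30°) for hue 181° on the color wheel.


Base hue: 181°
Left analog: (181 - 30) mod 360 = 151°
Right analog: (181 + 30) mod 360 = 211°
Analogous hues = 151° and 211°


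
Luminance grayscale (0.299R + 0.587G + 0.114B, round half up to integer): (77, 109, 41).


Gray = 0.299×R + 0.587×G + 0.114×B
Gray = 0.299×77 + 0.587×109 + 0.114×41
Gray = 23.023 + 63.983 + 4.674
Gray = 91.680 → round half up → 92
Gray = 92


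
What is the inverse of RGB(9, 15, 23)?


Invert: (255-R, 255-G, 255-B)
R: 255-9 = 246
G: 255-15 = 240
B: 255-23 = 232
= RGB(246, 240, 232)


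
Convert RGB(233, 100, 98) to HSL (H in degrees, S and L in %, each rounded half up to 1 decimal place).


Normalize: R'=233/255≈0.9137, G'=100/255≈0.3922, B'=98/255≈0.3843
Max=233/255, Min=98/255, Δ=Max-Min=135/255
L = (Max+Min)/2 = (233+98)/510 = 331/510 = 0.64901… → L = 64.9%
L > 0.5 → S = Δ/(2-Max-Min) = 135/(510-233-98) = 135/179 = 0.75418… → S = 75.4%
(the 1/255 factors cancel in S and H, so raw channel differences can be used)
Max is R' → H = 60 × (((G-B)/Δ) mod 6) = 60 × (((100-98)/135) mod 6)
  2/135 = 0.0148…
  H = 60 × 0.0148… = 0.888…° → H = 0.9°
= HSL(0.9°, 75.4%, 64.9%)


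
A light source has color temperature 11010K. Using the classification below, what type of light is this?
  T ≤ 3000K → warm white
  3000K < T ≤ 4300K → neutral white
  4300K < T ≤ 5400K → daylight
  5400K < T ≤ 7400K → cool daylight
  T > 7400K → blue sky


Temperature: 11010K
11010K > 7400K → blue sky
Classification: blue sky


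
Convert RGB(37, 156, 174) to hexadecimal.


R = 37 → 25 (hex)
G = 156 → 9C (hex)
B = 174 → AE (hex)
Hex = #259CAE


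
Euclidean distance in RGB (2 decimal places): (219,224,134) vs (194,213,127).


d = √[(R₁-R₂)² + (G₁-G₂)² + (B₁-B₂)²]
d = √[(219-194)² + (224-213)² + (134-127)²]
d = √[625 + 121 + 49]
d = √795
d ≈ 28.20


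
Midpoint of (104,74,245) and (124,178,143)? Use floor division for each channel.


Midpoint: each channel = ⌊(C₁+C₂)/2⌋
R: ⌊(104+124)/2⌋ = 114
G: ⌊(74+178)/2⌋ = 126
B: ⌊(245+143)/2⌋ = 194
= RGB(114, 126, 194)


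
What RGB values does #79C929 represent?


79 → 121 (R)
C9 → 201 (G)
29 → 41 (B)
= RGB(121, 201, 41)


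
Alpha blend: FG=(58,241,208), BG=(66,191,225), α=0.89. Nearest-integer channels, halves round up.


C = α×F + (1-α)×B, with 1-α = 0.11
R: 0.89×58 + 0.11×66 = 51.62 + 7.26 = 58.88 → 59
G: 0.89×241 + 0.11×191 = 214.49 + 21.01 = 235.50 → 236
B: 0.89×208 + 0.11×225 = 185.12 + 24.75 = 209.87 → 210
= RGB(59, 236, 210)


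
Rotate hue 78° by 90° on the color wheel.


New hue = (H + rotation) mod 360
New hue = (78 + 90) mod 360
= 168 mod 360
= 168°


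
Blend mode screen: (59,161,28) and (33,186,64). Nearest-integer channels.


Screen: C = 255 - (255-A)×(255-B)/255, rounded to nearest integer
R: 255 - (255-59)×(255-33)/255 = 255 - 43512/255 ≈ 255 - 170.635 = 84.365 → 84
G: 255 - (255-161)×(255-186)/255 = 255 - 6486/255 ≈ 255 - 25.435 = 229.565 → 230
B: 255 - (255-28)×(255-64)/255 = 255 - 43357/255 ≈ 255 - 170.027 = 84.973 → 85
= RGB(84, 230, 85)


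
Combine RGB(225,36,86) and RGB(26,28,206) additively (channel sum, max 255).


Additive: each channel = min(255, C₁+C₂)
R: 225+26 = 251 → 251
G: 36+28 = 64 → 64
B: 86+206 = 292 → 255
= RGB(251, 64, 255)


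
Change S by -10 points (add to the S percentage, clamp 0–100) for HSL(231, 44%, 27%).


Original S = 44%
Adjustment = -10 percentage points
New S = 44 + (-10) = 34
Clamp to [0, 100] → 34
= HSL(231°, 34%, 27%)


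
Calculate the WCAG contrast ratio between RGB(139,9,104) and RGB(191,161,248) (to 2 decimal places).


Linearize each sRGB channel c=v/255: c/12.92 if c ≤ 0.04045 else ((c+0.055)/1.055)^2.4
L = 0.2126×R_lin + 0.7152×G_lin + 0.0722×B_lin
Color 1 (139,9,104):
  R=139: 139/255≈0.5451 > 0.04045 → ((0.5451+0.055)/1.055)^2.4 ≈ 0.25818
  G=9: 9/255≈0.0353 ≤ 0.04045 → 0.0353/12.92 ≈ 0.00273
  B=104: 104/255≈0.4078 > 0.04045 → ((0.4078+0.055)/1.055)^2.4 ≈ 0.13843
  L1 = 0.2126×0.25818 + 0.7152×0.00273 + 0.0722×0.13843 ≈ 0.06684
Color 2 (191,161,248):
  R=191: 191/255≈0.7490 > 0.04045 → ((0.7490+0.055)/1.055)^2.4 ≈ 0.52100
  G=161: 161/255≈0.6314 > 0.04045 → ((0.6314+0.055)/1.055)^2.4 ≈ 0.35640
  B=248: 248/255≈0.9725 > 0.04045 → ((0.9725+0.055)/1.055)^2.4 ≈ 0.93869
  L2 = 0.2126×0.52100 + 0.7152×0.35640 + 0.0722×0.93869 ≈ 0.43343
Lighter = 0.43343, Darker = 0.06684
Ratio = (L_lighter + 0.05) / (L_darker + 0.05)
Ratio = (0.43343 + 0.05) / (0.06684 + 0.05) = 0.48343 / 0.11684 ≈ 4.1376
Ratio ≈ 4.14:1


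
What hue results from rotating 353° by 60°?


New hue = (H + rotation) mod 360
New hue = (353 + 60) mod 360
= 413 mod 360
= 53°


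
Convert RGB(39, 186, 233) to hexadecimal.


R = 39 → 27 (hex)
G = 186 → BA (hex)
B = 233 → E9 (hex)
Hex = #27BAE9


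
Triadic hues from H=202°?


Triadic: equally spaced at 120° intervals
H1 = 202°
H2 = (202 + 120) mod 360 = 322°
H3 = (202 + 240) mod 360 = 82°
Triadic = 202°, 322°, 82°


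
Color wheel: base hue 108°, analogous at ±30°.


Base hue: 108°
Left analog: (108 - 30) mod 360 = 78°
Right analog: (108 + 30) mod 360 = 138°
Analogous hues = 78° and 138°


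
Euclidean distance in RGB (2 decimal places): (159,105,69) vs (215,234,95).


d = √[(R₁-R₂)² + (G₁-G₂)² + (B₁-B₂)²]
d = √[(159-215)² + (105-234)² + (69-95)²]
d = √[3136 + 16641 + 676]
d = √20453
d ≈ 143.01


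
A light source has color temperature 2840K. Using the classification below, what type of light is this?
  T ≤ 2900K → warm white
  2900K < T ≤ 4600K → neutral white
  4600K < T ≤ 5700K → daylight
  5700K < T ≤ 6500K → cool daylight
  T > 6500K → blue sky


Temperature: 2840K
2840K ≤ 2900K → warm white
Classification: warm white


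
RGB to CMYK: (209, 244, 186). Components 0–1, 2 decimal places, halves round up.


R'=209/255≈0.8196, G'=244/255≈0.9569, B'=186/255≈0.7294
K = 1 - max(R',G',B') = 1 - 244/255 = 11/255 = 0.04313… → 0.04
(1-R'-K)/(1-K) simplifies to (max-R)/max with max = 244:
C = (244-209)/244 = 35/244 = 0.14344… → 0.14
M = (244-244)/244 = 0/244 = 0 → 0.00
Y = (244-186)/244 = 58/244 = 0.23770… → 0.24
= CMYK(0.14, 0.00, 0.24, 0.04)


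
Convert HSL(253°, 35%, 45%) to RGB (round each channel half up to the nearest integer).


H=253°, S=0.35, L=0.45
C = (1-|2L-1|)×S = (1-|-0.10|)×0.35 = 0.315
H' = H/60 = 253/60 ≈ 4.2167; X = C×(1-|H' mod 2 - 1|) = 0.06825
m = L - C/2 = 0.45 - 0.1575 = 0.2925
Sector ⌊H'⌋ = 4 → (R',G',B') = (0.06825, 0.0, 0.315)
RGB = ((R'+m)×255, (G'+m)×255, (B'+m)×255) = (91.99125, 74.5875, 154.9125)
Round half up → RGB(92, 75, 155)


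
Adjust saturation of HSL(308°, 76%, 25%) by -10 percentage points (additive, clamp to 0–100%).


Original S = 76%
Adjustment = -10 percentage points
New S = 76 + (-10) = 66
Clamp to [0, 100] → 66
= HSL(308°, 66%, 25%)


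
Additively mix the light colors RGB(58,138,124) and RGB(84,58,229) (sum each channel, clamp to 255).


Additive: each channel = min(255, C₁+C₂)
R: 58+84 = 142 → 142
G: 138+58 = 196 → 196
B: 124+229 = 353 → 255
= RGB(142, 196, 255)


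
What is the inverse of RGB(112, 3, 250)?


Invert: (255-R, 255-G, 255-B)
R: 255-112 = 143
G: 255-3 = 252
B: 255-250 = 5
= RGB(143, 252, 5)


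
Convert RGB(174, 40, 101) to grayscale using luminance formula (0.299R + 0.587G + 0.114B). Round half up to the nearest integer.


Gray = 0.299×R + 0.587×G + 0.114×B
Gray = 0.299×174 + 0.587×40 + 0.114×101
Gray = 52.026 + 23.480 + 11.514
Gray = 87.020 → round half up → 87
Gray = 87


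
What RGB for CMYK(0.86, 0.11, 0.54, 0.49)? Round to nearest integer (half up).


R = 255 × (1-C) × (1-K) = 255 × 0.14 × 0.51 = 18.207 → 18
G = 255 × (1-M) × (1-K) = 255 × 0.89 × 0.51 = 115.7445 → 116
B = 255 × (1-Y) × (1-K) = 255 × 0.46 × 0.51 = 59.823 → 60
= RGB(18, 116, 60)


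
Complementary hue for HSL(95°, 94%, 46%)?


Complement = opposite side of color wheel = hue + 180°
H' = (95 + 180) mod 360 = 275°
S and L unchanged.
= HSL(275°, 94%, 46%)


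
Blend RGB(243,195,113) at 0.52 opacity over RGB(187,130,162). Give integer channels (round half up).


C = α×F + (1-α)×B, with 1-α = 0.48
R: 0.52×243 + 0.48×187 = 126.36 + 89.76 = 216.12 → 216
G: 0.52×195 + 0.48×130 = 101.40 + 62.40 = 163.80 → 164
B: 0.52×113 + 0.48×162 = 58.76 + 77.76 = 136.52 → 137
= RGB(216, 164, 137)


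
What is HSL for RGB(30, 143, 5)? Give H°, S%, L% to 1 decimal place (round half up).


Normalize: R'=30/255≈0.1176, G'=143/255≈0.5608, B'=5/255≈0.0196
Max=143/255, Min=5/255, Δ=Max-Min=138/255
L = (Max+Min)/2 = (143+5)/510 = 148/510 = 0.29019… → L = 29.0%
L ≤ 0.5 → S = Δ/(Max+Min) = 138/(143+5) = 138/148 = 0.93243… → S = 93.2%
(the 1/255 factors cancel in S and H, so raw channel differences can be used)
Max is G' → H = 60 × ((B-R)/Δ + 2) = 60 × ((5-30)/138 + 2)
  -25/138 + 2 = -0.1811… + 2 = 1.8188…
  H = 60 × 1.8188… = 109.130…° → H = 109.1°
= HSL(109.1°, 93.2%, 29.0%)


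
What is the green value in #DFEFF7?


Color: #DFEFF7
R = DF = 223
G = EF = 239
B = F7 = 247
Green = 239


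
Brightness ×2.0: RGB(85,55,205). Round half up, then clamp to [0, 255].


Multiply each channel by 2.0, round half up, clamp to [0, 255]
R: 85×2.0 = 170
G: 55×2.0 = 110
B: 205×2.0 = 410 → clamp → 255
= RGB(170, 110, 255)


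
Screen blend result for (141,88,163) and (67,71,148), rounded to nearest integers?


Screen: C = 255 - (255-A)×(255-B)/255, rounded to nearest integer
R: 255 - (255-141)×(255-67)/255 = 255 - 21432/255 ≈ 255 - 84.047 = 170.953 → 171
G: 255 - (255-88)×(255-71)/255 = 255 - 30728/255 ≈ 255 - 120.502 = 134.498 → 134
B: 255 - (255-163)×(255-148)/255 = 255 - 9844/255 ≈ 255 - 38.604 = 216.396 → 216
= RGB(171, 134, 216)


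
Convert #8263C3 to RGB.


82 → 130 (R)
63 → 99 (G)
C3 → 195 (B)
= RGB(130, 99, 195)


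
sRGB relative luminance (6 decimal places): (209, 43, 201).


Linearize each channel (sRGB transfer function): c = v/255; c_lin = c/12.92 if c ≤ 0.04045, else ((c+0.055)/1.055)^2.4
  R: 209/255 ≈ 0.819608 > 0.04045 → ((0.819608+0.055)/1.055)^2.4 ≈ 0.637597
  G: 43/255 ≈ 0.168627 > 0.04045 → ((0.168627+0.055)/1.055)^2.4 ≈ 0.024158
  B: 201/255 ≈ 0.788235 > 0.04045 → ((0.788235+0.055)/1.055)^2.4 ≈ 0.584078
R_lin = 0.637597, G_lin = 0.024158, B_lin = 0.584078
L = 0.2126×R + 0.7152×G + 0.0722×B
L = 0.2126×0.637597 + 0.7152×0.024158 + 0.0722×0.584078
L ≈ 0.195001


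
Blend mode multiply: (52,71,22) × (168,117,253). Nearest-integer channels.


Multiply: C = A×B/255, rounded to nearest integer
R: 52×168/255 = 8736/255 ≈ 34.259 → 34
G: 71×117/255 = 8307/255 ≈ 32.576 → 33
B: 22×253/255 = 5566/255 ≈ 21.827 → 22
= RGB(34, 33, 22)


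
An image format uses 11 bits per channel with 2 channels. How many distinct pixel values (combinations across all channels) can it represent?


Total bits = 11 bits/channel × 2 channels = 22 bits
Distinct pixel values = 2^22
= 4,194,304 pixel values


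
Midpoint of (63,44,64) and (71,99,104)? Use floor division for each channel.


Midpoint: each channel = ⌊(C₁+C₂)/2⌋
R: ⌊(63+71)/2⌋ = 67
G: ⌊(44+99)/2⌋ = 71
B: ⌊(64+104)/2⌋ = 84
= RGB(67, 71, 84)


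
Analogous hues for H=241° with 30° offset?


Base hue: 241°
Left analog: (241 - 30) mod 360 = 211°
Right analog: (241 + 30) mod 360 = 271°
Analogous hues = 211° and 271°


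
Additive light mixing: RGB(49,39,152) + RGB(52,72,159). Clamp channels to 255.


Additive: each channel = min(255, C₁+C₂)
R: 49+52 = 101 → 101
G: 39+72 = 111 → 111
B: 152+159 = 311 → 255
= RGB(101, 111, 255)


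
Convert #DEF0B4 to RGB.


DE → 222 (R)
F0 → 240 (G)
B4 → 180 (B)
= RGB(222, 240, 180)


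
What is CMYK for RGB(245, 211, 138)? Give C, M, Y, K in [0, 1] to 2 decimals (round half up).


R'=245/255≈0.9608, G'=211/255≈0.8275, B'=138/255≈0.5412
K = 1 - max(R',G',B') = 1 - 245/255 = 10/255 = 0.03921… → 0.04
(1-R'-K)/(1-K) simplifies to (max-R)/max with max = 245:
C = (245-245)/245 = 0/245 = 0 → 0.00
M = (245-211)/245 = 34/245 = 0.13877… → 0.14
Y = (245-138)/245 = 107/245 = 0.43673… → 0.44
= CMYK(0.00, 0.14, 0.44, 0.04)


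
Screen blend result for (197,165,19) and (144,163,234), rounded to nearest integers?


Screen: C = 255 - (255-A)×(255-B)/255, rounded to nearest integer
R: 255 - (255-197)×(255-144)/255 = 255 - 6438/255 ≈ 255 - 25.247 = 229.753 → 230
G: 255 - (255-165)×(255-163)/255 = 255 - 8280/255 ≈ 255 - 32.471 = 222.529 → 223
B: 255 - (255-19)×(255-234)/255 = 255 - 4956/255 ≈ 255 - 19.435 = 235.565 → 236
= RGB(230, 223, 236)
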